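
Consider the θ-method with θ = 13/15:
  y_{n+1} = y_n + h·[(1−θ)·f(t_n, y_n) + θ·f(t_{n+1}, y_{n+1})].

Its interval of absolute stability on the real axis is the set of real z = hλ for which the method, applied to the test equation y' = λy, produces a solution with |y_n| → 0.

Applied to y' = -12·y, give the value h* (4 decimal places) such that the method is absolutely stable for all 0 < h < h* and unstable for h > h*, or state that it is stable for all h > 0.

Set f=λy, z=hλ:
  y_{n+1} = y_n + z·[2/15·y_n + 13/15·y_{n+1}] ⇒ (1 − 13/15z)y_{n+1} = (1 + 2/15z)y_n
  so R(z) = (1 + 2/15z)/(1 − 13/15z).

Boundary: |R(x)|=1, x<0.
x=-1.77: |R|=0.3015
x=-2: |R|=0.2683
x=-10: |R|=0.0345
x=-100: |R|=0.1407
θ=13/15≥1/2 ⇒ |1+2/15x|<|1−13/15x| ∀x<0 ⇒ interval (−∞,0).

unbounded; (−∞, 0). Any h>0 works for λ=-12.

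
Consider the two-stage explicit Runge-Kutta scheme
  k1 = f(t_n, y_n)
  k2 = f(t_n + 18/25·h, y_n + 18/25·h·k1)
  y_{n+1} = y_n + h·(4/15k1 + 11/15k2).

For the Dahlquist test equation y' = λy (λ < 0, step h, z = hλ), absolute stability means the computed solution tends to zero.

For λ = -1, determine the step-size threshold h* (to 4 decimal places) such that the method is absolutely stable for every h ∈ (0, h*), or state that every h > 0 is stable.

(-1.8939,0); λ=-1 ⇒ h* = (125/66)/1 = 1.8939.

On y'=λy, z=hλ:
  k1=λy_n ⇒ h·k1=z·y_n;  k2=λ(1+18/25z)y_n ⇒ h·k2=z(1+18/25z)y_n
  y_{n+1}/y_n = 1 + 4/15z + 11/15z(1+18/25z) = 1 + z + 66/125z²
  Hence R(z) = 1 + z + 66/125z².

Find x<0 with |R(x)|<1.
x=-0.45: |R|=0.6569
R=1: x+66/125x²=0 ⇒ x=−125/66=-1.8939; min R=1−1/(4·66/125)=0.5265>−1
Confirm numerically:
  x=-1.522: |R|=0.70110 <1
  x=-1.297: |R|=0.59121 <1
  x=-1.261: |R|=0.57858 <1
  x=-2.256: |R|=1.43128 >1
  x=-2.230: |R|=1.39569 >1
Stable set (-1.8939, 0).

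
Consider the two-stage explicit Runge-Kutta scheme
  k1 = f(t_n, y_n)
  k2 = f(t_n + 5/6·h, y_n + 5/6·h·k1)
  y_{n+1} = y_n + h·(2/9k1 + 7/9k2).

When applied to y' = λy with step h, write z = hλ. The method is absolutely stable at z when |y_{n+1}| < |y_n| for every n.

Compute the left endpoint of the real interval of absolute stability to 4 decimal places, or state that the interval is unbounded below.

Test eqn y'=λy, z=hλ:
  k1=λy_n ⇒ h·k1=z·y_n;  k2=λ(1+5/6z)y_n ⇒ h·k2=z(1+5/6z)y_n
  y_{n+1}/y_n = 1 + 2/9z + 7/9z(1+5/6z) = 1 + z + 35/54z²
  ⇒ R(z) = 1 + z + 35/54z².

Boundary: |R(x)|=1, x<0.
x=-0.88: |R|=0.6219
R=1: x+35/54x²=0 ⇒ x=−54/35=-1.5429; min R=1−1/(4·35/54)=0.6143>−1
Confirm numerically:
  x=-1.506: |R|=0.96402 <1
  x=-1.408: |R|=0.87693 <1
  x=-0.934: |R|=0.63142 <1
  x=-0.635: |R|=0.62635 <1
  x=-2.137: |R|=1.82294 >1
  x=-2.056: |R|=1.68381 >1
  x=-1.958: |R|=1.52685 >1
So |R|<1 on (-1.5429, 0).

z* = -1.5429.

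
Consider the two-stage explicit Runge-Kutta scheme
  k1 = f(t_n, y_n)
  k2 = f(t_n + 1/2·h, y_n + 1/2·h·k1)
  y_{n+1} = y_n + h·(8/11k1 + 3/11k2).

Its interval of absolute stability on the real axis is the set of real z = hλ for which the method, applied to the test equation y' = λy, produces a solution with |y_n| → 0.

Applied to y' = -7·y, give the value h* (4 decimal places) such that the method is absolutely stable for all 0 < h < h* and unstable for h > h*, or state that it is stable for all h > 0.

(-7.3333,0); λ=-7 ⇒ h* = (22/3)/7 = 1.0476.

On y'=λy, z=hλ:
  k1=λy_n ⇒ h·k1=z·y_n;  k2=λ(1+1/2z)y_n ⇒ h·k2=z(1+1/2z)y_n
  y_{n+1}/y_n = 1 + 8/11z + 3/11z(1+1/2z) = 1 + z + 3/22z²
  R(z) = 1 + z + 3/22z².

Solve |R(x)|<1 on ℝ⁻.
x=-0.38: |R|=0.6397
R=1: x+3/22x²=0 ⇒ x=−22/3=-7.3333; min R=1−1/(4·3/22)=-0.8333>−1
Confirm numerically:
  x=-6.126: |R|=0.00856 <1
  x=-4.392: |R|=0.76159 <1
  x=-4.045: |R|=0.81381 <1
  x=-7.895: |R|=1.60469 >1
  x=-7.654: |R|=1.33469 >1
  x=-7.605: |R|=1.28173 >1
So |R|<1 on (-7.3333, 0).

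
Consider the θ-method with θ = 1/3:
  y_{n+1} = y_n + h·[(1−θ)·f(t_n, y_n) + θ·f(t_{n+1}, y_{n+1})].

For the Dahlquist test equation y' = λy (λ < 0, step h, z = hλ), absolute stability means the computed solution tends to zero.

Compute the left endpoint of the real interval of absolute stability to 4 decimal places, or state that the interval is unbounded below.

left endpoint -6.0000.

With y'=λy (z=hλ):
  y_{n+1} = y_n + z·[2/3·y_n + 1/3·y_{n+1}] ⇒ (1 − 1/3z)y_{n+1} = (1 + 2/3z)y_n
  so R(z) = (1 + 2/3z)/(1 − 1/3z).

Need |R(x)|<1, x<0.
x=-1.36: |R|=0.0642
R=−1: 1+2/3x = −1+1/3x ⇒ -1/3x=2 ⇒ x=2/(-1/3)=-6.0000
Confirm numerically:
  x=-4.334: |R|=0.77284 <1
  x=-3.788: |R|=0.67413 <1
  x=-3.683: |R|=0.65330 <1
  x=-3.210: |R|=0.55072 <1
  x=-6.499: |R|=1.05253 >1
  x=-6.122: |R|=1.01337 >1
Interval (-6.0000, 0).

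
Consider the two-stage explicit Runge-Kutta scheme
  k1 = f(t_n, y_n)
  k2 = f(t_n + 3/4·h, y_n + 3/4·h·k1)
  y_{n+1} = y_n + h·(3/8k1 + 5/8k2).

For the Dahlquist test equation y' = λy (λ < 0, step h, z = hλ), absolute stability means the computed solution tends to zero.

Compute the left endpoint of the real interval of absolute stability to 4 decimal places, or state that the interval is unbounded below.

left endpoint -2.1333.

Test eqn y'=λy, z=hλ:
  k1=λy_n ⇒ h·k1=z·y_n;  k2=λ(1+3/4z)y_n ⇒ h·k2=z(1+3/4z)y_n
  y_{n+1}/y_n = 1 + 3/8z + 5/8z(1+3/4z) = 1 + z + 15/32z²
  R(z) = 1 + z + 15/32z².

Solve |R(x)|<1 on ℝ⁻.
x=-0.64: |R|=0.5520
R=1: x+15/32x²=0 ⇒ x=−32/15=-2.1333; min R=1−1/(4·15/32)=0.4667>−1
Confirm numerically:
  x=-1.349: |R|=0.50403 <1
  x=-1.160: |R|=0.47075 <1
  x=-1.120: |R|=0.46800 <1
  x=-2.457: |R|=1.37277 >1
  x=-2.441: |R|=1.35204 >1
So |R|<1 on (-2.1333, 0).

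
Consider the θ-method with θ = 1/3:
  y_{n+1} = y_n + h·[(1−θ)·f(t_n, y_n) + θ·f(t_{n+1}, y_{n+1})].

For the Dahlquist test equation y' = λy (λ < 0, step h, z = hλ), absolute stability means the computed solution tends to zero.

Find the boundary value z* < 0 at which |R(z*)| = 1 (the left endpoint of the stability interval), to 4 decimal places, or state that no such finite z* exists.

Set f=λy, z=hλ:
  y_{n+1} = y_n + z·[2/3·y_n + 1/3·y_{n+1}] ⇒ (1 − 1/3z)y_{n+1} = (1 + 2/3z)y_n
  ⇒ R(z) = (1 + 2/3z)/(1 − 1/3z).

Need |R(x)|<1, x<0.
x=-1.03: |R|=0.2333
R=−1: 1+2/3x = −1+1/3x ⇒ -1/3x=2 ⇒ x=2/(-1/3)=-6.0000
Confirm numerically:
  x=-5.570: |R|=0.94982 <1
  x=-4.255: |R|=0.75948 <1
  x=-2.578: |R|=0.38652 <1
  x=-6.590: |R|=1.06152 >1
  x=-6.497: |R|=1.05233 >1
  x=-6.272: |R|=1.02934 >1
So |R|<1 on (-6.0000, 0).

left endpoint -6.0000.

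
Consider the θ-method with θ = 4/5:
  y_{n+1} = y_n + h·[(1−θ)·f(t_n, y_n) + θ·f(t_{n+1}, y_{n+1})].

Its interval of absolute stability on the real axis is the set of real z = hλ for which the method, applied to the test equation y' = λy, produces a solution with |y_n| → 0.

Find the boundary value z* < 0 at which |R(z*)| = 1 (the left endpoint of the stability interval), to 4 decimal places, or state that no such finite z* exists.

interval (−∞, 0).

On y'=λy, z=hλ:
  y_{n+1} = y_n + z·[1/5·y_n + 4/5·y_{n+1}] ⇒ (1 − 4/5z)y_{n+1} = (1 + 1/5z)y_n
  so R(z) = (1 + 1/5z)/(1 − 4/5z).

Solve |R(x)|<1 on ℝ⁻.
x=-1.03: |R|=0.4353
x=-2: |R|=0.2308
x=-10: |R|=0.1111
x=-100: |R|=0.2346
θ=4/5≥1/2 ⇒ |1+1/5x|<|1−4/5x| ∀x<0 ⇒ stable on all of ℝ⁻.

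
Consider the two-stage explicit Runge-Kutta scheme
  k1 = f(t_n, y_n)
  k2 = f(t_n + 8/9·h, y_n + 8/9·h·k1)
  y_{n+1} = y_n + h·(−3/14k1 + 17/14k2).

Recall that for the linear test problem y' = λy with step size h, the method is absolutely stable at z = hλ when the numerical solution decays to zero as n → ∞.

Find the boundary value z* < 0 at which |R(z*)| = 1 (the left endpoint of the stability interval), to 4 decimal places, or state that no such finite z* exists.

z* = -0.9265.

Set f=λy, z=hλ:
  k1=λy_n ⇒ h·k1=z·y_n;  k2=λ(1+8/9z)y_n ⇒ h·k2=z(1+8/9z)y_n
  y_{n+1}/y_n = 1 − 3/14z + 17/14z(1+8/9z) = 1 + z + 68/63z²
  so R(z) = 1 + z + 68/63z².

Find x<0 with |R(x)|<1.
x=-1.46: |R|=1.8408
R=1: x+68/63x²=0 ⇒ x=−63/68=-0.9265; min R=1−1/(4·68/63)=0.7684>−1
Confirm numerically:
  x=-0.719: |R|=0.83899 <1
  x=-0.523: |R|=0.77224 <1
  x=-0.445: |R|=0.76874 <1
  x=-1.462: |R|=1.84508 >1
  x=-1.089: |R|=1.19104 >1
Interval (-0.9265, 0).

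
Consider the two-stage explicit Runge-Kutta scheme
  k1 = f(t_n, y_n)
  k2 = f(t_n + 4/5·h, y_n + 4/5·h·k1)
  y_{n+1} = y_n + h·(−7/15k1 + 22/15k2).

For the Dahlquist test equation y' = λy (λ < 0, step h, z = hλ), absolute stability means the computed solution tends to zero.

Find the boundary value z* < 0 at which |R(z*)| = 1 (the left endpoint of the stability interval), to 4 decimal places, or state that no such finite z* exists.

With y'=λy (z=hλ):
  k1=λy_n ⇒ h·k1=z·y_n;  k2=λ(1+4/5z)y_n ⇒ h·k2=z(1+4/5z)y_n
  y_{n+1}/y_n = 1 − 7/15z + 22/15z(1+4/5z) = 1 + z + 88/75z²
  R(z) = 1 + z + 88/75z².

Boundary: |R(x)|=1, x<0.
x=-0.71: |R|=0.8815
R=1: x+88/75x²=0 ⇒ x=−75/88=-0.8523; min R=1−1/(4·88/75)=0.7869>−1
Confirm numerically:
  x=-0.677: |R|=0.86077 <1
  x=-0.538: |R|=0.80161 <1
  x=-0.422: |R|=0.78695 <1
  x=-0.386: |R|=0.78882 <1
  x=-1.398: |R|=1.89517 >1
  x=-0.914: |R|=1.06620 >1
So |R|<1 on (-0.8523, 0).

z* = -0.8523.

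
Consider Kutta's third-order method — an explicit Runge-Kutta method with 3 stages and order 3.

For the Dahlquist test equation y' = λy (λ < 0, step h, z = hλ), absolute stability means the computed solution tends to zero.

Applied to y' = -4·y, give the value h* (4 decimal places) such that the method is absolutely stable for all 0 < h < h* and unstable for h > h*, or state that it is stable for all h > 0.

(-2.5127,0); λ=-4 ⇒ h* = 0.6282.

Set f=λy, z=hλ:
  order 3, 3-stage ⇒ R(z)=1+z+z^2/2+z^3/6
  (e.g. R(-1.27)=0.19505, |R|=0.19505)

Boundary: |R(x)|=1, x<0.
x=-1.27: |R|=0.1951
|R(-2.5)|=0.9792 |R(-1.75)|=0.1120 |R(-0.63)|=0.5268
Bisect:
  x_lo=-2.8621 |R|=1.6738  x_hi=-0.1653 |R|=0.8476
  mid=-1.51368 |R|=0.05390 →hi
  mid=-2.18787 |R|=0.53996 →hi
  mid=-2.52497 |R|=1.02021 →lo
  mid=-2.35642 |R|=0.76082 →hi
  mid=-2.44070 |R|=0.88540 →hi
  mid=-2.48283 |R|=0.95149 →hi
  mid=-2.50390 |R|=0.98552 →hi
  mid=-2.51444 |R|=1.00278 →lo
  ...
  [-2.51279,-2.51263] ⇒ x*=-2.5127
Stable set (-2.5127, 0).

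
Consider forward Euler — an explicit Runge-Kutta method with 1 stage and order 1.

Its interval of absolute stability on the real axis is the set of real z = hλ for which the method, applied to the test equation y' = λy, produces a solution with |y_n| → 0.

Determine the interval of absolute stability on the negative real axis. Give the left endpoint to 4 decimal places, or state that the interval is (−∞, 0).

On y'=λy, z=hλ:
  order 1, 1-stage ⇒ R(z)=1+z
  (e.g. R(-1.5)=-0.50000, |R|=0.50000)

Find x<0 with |R(x)|<1.
x=-1.5: |R|=0.5000
|R(-1.8)|=0.8000 |R(-1.6)|=0.6000 |R(-1.58)|=0.5800
Bisect:
  x_lo=-2.7527 |R|=1.7527  x_hi=-0.1549 |R|=0.8451
  mid=-1.45379 |R|=0.45379 →hi
  mid=-2.10326 |R|=1.10326 →lo
  mid=-1.77852 |R|=0.77852 →hi
  mid=-1.94089 |R|=0.94089 →hi
  mid=-2.02207 |R|=1.02207 →lo
  mid=-1.98148 |R|=0.98148 →hi
  mid=-2.00178 |R|=1.00178 →lo
  ...
  [-2.00003,-1.99988] ⇒ x*=-2.0000
Interval (-2.0000, 0).

(-2.0000, 0).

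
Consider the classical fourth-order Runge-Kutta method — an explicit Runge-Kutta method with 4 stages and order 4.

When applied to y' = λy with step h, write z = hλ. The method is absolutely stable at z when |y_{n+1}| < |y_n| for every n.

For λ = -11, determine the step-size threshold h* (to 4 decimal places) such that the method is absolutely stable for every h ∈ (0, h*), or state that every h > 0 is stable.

(-2.7853,0); λ=-11 ⇒ h* = 0.2532.

On y'=λy, z=hλ:
  order 4, 4-stage ⇒ R(z)=1+z+z^2/2+z^3/6+z^4/24
  (e.g. R(-0.62)=0.53864, |R|=0.53864)

Solve |R(x)|<1 on ℝ⁻.
x=-0.62: |R|=0.5386
|R(-1.2)|=0.3184 |R(-1.12)|=0.3386 |R(-1.08)|=0.3499
Bisect:
  x_lo=-3.6431 |R|=3.2738  x_hi=-0.3046 |R|=0.7374
  mid=-1.97383 |R|=0.32495 →hi
  mid=-2.80844 |R|=1.03547 →lo
  mid=-2.39114 |R|=0.55115 →hi
  mid=-2.59979 |R|=0.75449 →hi
  mid=-2.70412 |R|=0.88435 →hi
  mid=-2.75628 |R|=0.95713 →hi
  mid=-2.78236 |R|=0.99559 →hi
  ...
  [-2.78542,-2.78521] ⇒ x*=-2.7853
So |R|<1 on (-2.7853, 0).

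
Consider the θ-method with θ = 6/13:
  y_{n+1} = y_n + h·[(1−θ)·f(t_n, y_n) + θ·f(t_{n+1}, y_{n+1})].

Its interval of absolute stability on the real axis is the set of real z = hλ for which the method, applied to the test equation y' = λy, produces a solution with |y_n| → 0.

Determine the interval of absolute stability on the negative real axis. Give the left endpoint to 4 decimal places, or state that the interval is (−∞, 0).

(-26.0000, 0).

Test eqn y'=λy, z=hλ:
  y_{n+1} = y_n + z·[7/13·y_n + 6/13·y_{n+1}] ⇒ (1 − 6/13z)y_{n+1} = (1 + 7/13z)y_n
  R(z) = (1 + 7/13z)/(1 − 6/13z).

Boundary: |R(x)|=1, x<0.
x=-0.54: |R|=0.5677
R=−1: 1+7/13x = −1+6/13x ⇒ -1/13x=2 ⇒ x=2/(-1/13)=-26.0000
Confirm numerically:
  x=-20.455: |R|=0.95915 <1
  x=-18.684: |R|=0.94152 <1
  x=-15.066: |R|=0.89425 <1
  x=-13.116: |R|=0.85949 <1
  x=-26.354: |R|=1.00207 >1
  x=-26.231: |R|=1.00136 >1
  x=-26.119: |R|=1.00070 >1
Interval (-26.0000, 0).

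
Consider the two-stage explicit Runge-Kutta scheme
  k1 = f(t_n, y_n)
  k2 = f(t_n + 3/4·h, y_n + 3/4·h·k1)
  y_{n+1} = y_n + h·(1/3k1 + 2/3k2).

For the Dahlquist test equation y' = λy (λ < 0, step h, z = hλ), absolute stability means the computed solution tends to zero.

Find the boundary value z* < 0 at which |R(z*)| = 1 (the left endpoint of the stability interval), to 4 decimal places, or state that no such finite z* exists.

Test eqn y'=λy, z=hλ:
  k1=λy_n ⇒ h·k1=z·y_n;  k2=λ(1+3/4z)y_n ⇒ h·k2=z(1+3/4z)y_n
  y_{n+1}/y_n = 1 + 1/3z + 2/3z(1+3/4z) = 1 + z + 1/2z²
  Hence R(z) = 1 + z + 1/2z².

Find x<0 with |R(x)|<1.
x=-0.34: |R|=0.7178
R=1: x+1/2x²=0 ⇒ x=−2=-2.0000; min R=1−1/(4·1/2)=0.5000>−1
Confirm numerically:
  x=-1.932: |R|=0.93431 <1
  x=-1.751: |R|=0.78200 <1
  x=-1.304: |R|=0.54621 <1
  x=-0.900: |R|=0.50500 <1
  x=-2.443: |R|=1.54112 >1
  x=-2.363: |R|=1.42888 >1
  x=-2.244: |R|=1.27377 >1
Interval (-2.0000, 0).

left endpoint -2.0000.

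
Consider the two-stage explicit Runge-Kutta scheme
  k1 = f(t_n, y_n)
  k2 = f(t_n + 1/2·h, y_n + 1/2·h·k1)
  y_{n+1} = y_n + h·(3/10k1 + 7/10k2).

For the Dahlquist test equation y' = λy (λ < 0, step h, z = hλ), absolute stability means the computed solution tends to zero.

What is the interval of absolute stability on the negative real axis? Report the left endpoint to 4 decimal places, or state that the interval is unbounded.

z∈(-2.8571,0).

On y'=λy, z=hλ:
  k1=λy_n ⇒ h·k1=z·y_n;  k2=λ(1+1/2z)y_n ⇒ h·k2=z(1+1/2z)y_n
  y_{n+1}/y_n = 1 + 3/10z + 7/10z(1+1/2z) = 1 + z + 7/20z²
  so R(z) = 1 + z + 7/20z².

Find x<0 with |R(x)|<1.
x=-1.15: |R|=0.3129
R=1: x+7/20x²=0 ⇒ x=−20/7=-2.8571; min R=1−1/(4·7/20)=0.2857>−1
Confirm numerically:
  x=-2.726: |R|=0.87488 <1
  x=-2.138: |R|=0.46187 <1
  x=-1.973: |R|=0.38946 <1
  x=-1.260: |R|=0.29566 <1
  x=-3.086: |R|=1.24719 >1
  x=-2.956: |R|=1.10228 >1
  x=-2.903: |R|=1.04659 >1
Stable set (-2.8571, 0).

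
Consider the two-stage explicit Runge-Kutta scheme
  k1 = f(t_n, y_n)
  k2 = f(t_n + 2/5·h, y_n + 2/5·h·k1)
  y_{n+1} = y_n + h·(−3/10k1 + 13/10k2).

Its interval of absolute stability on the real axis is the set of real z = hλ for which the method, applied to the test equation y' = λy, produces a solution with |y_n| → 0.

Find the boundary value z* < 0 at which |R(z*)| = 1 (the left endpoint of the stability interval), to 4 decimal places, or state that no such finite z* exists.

On y'=λy, z=hλ:
  k1=λy_n ⇒ h·k1=z·y_n;  k2=λ(1+2/5z)y_n ⇒ h·k2=z(1+2/5z)y_n
  y_{n+1}/y_n = 1 − 3/10z + 13/10z(1+2/5z) = 1 + z + 13/25z²
  so R(z) = 1 + z + 13/25z².

Need |R(x)|<1, x<0.
x=-0.44: |R|=0.6607
R=1: x+13/25x²=0 ⇒ x=−25/13=-1.9231; min R=1−1/(4·13/25)=0.5192>−1
Confirm numerically:
  x=-1.753: |R|=0.84496 <1
  x=-1.488: |R|=0.66335 <1
  x=-1.091: |R|=0.52795 <1
  x=-1.000: |R|=0.52000 <1
  x=-1.984: |R|=1.06285 >1
  x=-1.983: |R|=1.06179 >1
Interval (-1.9231, 0).

z* = -1.9231.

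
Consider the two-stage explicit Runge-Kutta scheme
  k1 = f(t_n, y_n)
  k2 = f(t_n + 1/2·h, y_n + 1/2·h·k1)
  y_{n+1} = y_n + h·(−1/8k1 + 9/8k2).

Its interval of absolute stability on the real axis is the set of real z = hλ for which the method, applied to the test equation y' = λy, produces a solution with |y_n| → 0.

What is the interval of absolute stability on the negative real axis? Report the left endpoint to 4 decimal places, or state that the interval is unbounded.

With y'=λy (z=hλ):
  k1=λy_n ⇒ h·k1=z·y_n;  k2=λ(1+1/2z)y_n ⇒ h·k2=z(1+1/2z)y_n
  y_{n+1}/y_n = 1 − 1/8z + 9/8z(1+1/2z) = 1 + z + 9/16z²
  Hence R(z) = 1 + z + 9/16z².

Need |R(x)|<1, x<0.
x=-1.4: |R|=0.7025
R=1: x+9/16x²=0 ⇒ x=−16/9=-1.7778; min R=1−1/(4·9/16)=0.5556>−1
Confirm numerically:
  x=-1.753: |R|=0.97557 <1
  x=-1.516: |R|=0.77677 <1
  x=-1.312: |R|=0.65626 <1
  x=-1.892: |R|=1.12156 >1
  x=-1.831: |R|=1.05482 >1
So |R|<1 on (-1.7778, 0).

z∈(-1.7778,0).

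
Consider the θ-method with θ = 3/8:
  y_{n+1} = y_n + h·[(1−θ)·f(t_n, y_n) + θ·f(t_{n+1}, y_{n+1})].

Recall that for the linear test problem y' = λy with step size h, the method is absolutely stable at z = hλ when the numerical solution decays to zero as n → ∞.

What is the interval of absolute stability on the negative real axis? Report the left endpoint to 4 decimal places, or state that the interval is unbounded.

On y'=λy, z=hλ:
  y_{n+1} = y_n + z·[5/8·y_n + 3/8·y_{n+1}] ⇒ (1 − 3/8z)y_{n+1} = (1 + 5/8z)y_n
  ⇒ R(z) = (1 + 5/8z)/(1 − 3/8z).

Solve |R(x)|<1 on ℝ⁻.
x=-1.34: |R|=0.1082
R=−1: 1+5/8x = −1+3/8x ⇒ -1/4x=2 ⇒ x=2/(-1/4)=-8.0000
Confirm numerically:
  x=-6.401: |R|=0.88244 <1
  x=-5.801: |R|=0.82687 <1
  x=-4.385: |R|=0.65824 <1
  x=-8.582: |R|=1.03449 >1
  x=-8.539: |R|=1.03207 >1
Interval (-8.0000, 0).

(-8.0000, 0).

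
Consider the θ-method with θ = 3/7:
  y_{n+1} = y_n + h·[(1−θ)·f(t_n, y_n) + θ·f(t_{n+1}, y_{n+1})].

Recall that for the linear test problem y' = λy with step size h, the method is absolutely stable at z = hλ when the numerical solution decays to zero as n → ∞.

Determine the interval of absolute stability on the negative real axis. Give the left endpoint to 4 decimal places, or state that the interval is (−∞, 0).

(-14.0000, 0).

On y'=λy, z=hλ:
  y_{n+1} = y_n + z·[4/7·y_n + 3/7·y_{n+1}] ⇒ (1 − 3/7z)y_{n+1} = (1 + 4/7z)y_n
  so R(z) = (1 + 4/7z)/(1 − 3/7z).

Need |R(x)|<1, x<0.
x=-1.17: |R|=0.2207
R=−1: 1+4/7x = −1+3/7x ⇒ -1/7x=2 ⇒ x=2/(-1/7)=-14.0000
Confirm numerically:
  x=-12.216: |R|=0.95913 <1
  x=-7.278: |R|=0.76687 <1
  x=-7.073: |R|=0.75453 <1
  x=-14.182: |R|=1.00367 >1
  x=-14.075: |R|=1.00152 >1
Stable set (-14.0000, 0).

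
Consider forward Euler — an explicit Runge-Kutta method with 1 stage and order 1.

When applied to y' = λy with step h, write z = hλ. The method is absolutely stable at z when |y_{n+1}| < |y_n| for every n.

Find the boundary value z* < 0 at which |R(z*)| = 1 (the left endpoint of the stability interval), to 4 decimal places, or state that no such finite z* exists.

left endpoint -2.0000.

Set f=λy, z=hλ:
  order 1, 1-stage ⇒ R(z)=1+z
  (e.g. R(-1.15)=-0.15000, |R|=0.15000)

Solve |R(x)|<1 on ℝ⁻.
x=-1.15: |R|=0.1500
|R(-1.36)|=0.3600 |R(-0.69)|=0.3100 |R(-0.56)|=0.4400
Bisect:
  x_lo=-2.5348 |R|=1.5348  x_hi=-0.3799 |R|=0.6201
  mid=-1.45737 |R|=0.45737 →hi
  mid=-1.99609 |R|=0.99609 →hi
  mid=-2.26545 |R|=1.26545 →lo
  mid=-2.13077 |R|=1.13077 →lo
  mid=-2.06343 |R|=1.06343 →lo
  mid=-2.02976 |R|=1.02976 →lo
  mid=-2.01293 |R|=1.01293 →lo
  mid=-2.00451 |R|=1.00451 →lo
  mid=-2.00030 |R|=1.00030 →lo
  ...
  [-2.00004,-1.99991] ⇒ x*=-2.0000
So |R|<1 on (-2.0000, 0).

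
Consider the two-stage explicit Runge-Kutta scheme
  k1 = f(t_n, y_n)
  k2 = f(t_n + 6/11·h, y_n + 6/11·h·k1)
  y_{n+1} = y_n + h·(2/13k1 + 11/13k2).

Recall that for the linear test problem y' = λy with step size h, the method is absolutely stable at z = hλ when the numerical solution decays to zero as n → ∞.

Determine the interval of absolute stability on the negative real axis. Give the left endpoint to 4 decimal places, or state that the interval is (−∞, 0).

z∈(-2.1667,0).

With y'=λy (z=hλ):
  k1=λy_n ⇒ h·k1=z·y_n;  k2=λ(1+6/11z)y_n ⇒ h·k2=z(1+6/11z)y_n
  y_{n+1}/y_n = 1 + 2/13z + 11/13z(1+6/11z) = 1 + z + 6/13z²
  so R(z) = 1 + z + 6/13z².

Need |R(x)|<1, x<0.
x=-0.35: |R|=0.7065
R=1: x+6/13x²=0 ⇒ x=−13/6=-2.1667; min R=1−1/(4·6/13)=0.4583>−1
Confirm numerically:
  x=-1.755: |R|=0.66655 <1
  x=-1.380: |R|=0.49895 <1
  x=-1.119: |R|=0.45892 <1
  x=-2.721: |R|=1.69616 >1
  x=-2.335: |R|=1.18141 >1
  x=-2.223: |R|=1.05780 >1
Interval (-2.1667, 0).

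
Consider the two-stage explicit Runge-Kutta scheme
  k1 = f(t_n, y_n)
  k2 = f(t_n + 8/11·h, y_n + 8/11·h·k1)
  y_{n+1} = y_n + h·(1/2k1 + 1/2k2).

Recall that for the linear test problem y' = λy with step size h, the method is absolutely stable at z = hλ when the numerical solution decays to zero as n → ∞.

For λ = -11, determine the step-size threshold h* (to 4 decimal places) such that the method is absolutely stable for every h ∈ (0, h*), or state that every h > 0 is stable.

On y'=λy, z=hλ:
  k1=λy_n ⇒ h·k1=z·y_n;  k2=λ(1+8/11z)y_n ⇒ h·k2=z(1+8/11z)y_n
  y_{n+1}/y_n = 1 + 1/2z + 1/2z(1+8/11z) = 1 + z + 4/11z²
  R(z) = 1 + z + 4/11z².

Boundary: |R(x)|=1, x<0.
x=-1.59: |R|=0.3293
R=1: x+4/11x²=0 ⇒ x=−11/4=-2.7500; min R=1−1/(4·4/11)=0.3125>−1
Confirm numerically:
  x=-2.342: |R|=0.65253 <1
  x=-2.176: |R|=0.54581 <1
  x=-1.855: |R|=0.39628 <1
  x=-3.299: |R|=1.65860 >1
  x=-3.049: |R|=1.33151 >1
So |R|<1 on (-2.7500, 0).

(-2.7500,0); λ=-11 ⇒ h* = (11/4)/11 = 0.2500.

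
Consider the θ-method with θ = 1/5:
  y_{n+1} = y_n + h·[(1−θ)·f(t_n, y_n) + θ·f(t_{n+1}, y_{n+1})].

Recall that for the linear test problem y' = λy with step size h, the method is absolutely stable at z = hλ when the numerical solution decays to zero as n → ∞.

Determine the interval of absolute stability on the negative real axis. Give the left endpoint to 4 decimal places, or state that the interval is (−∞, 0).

(-3.3333, 0).

Test eqn y'=λy, z=hλ:
  y_{n+1} = y_n + z·[4/5·y_n + 1/5·y_{n+1}] ⇒ (1 − 1/5z)y_{n+1} = (1 + 4/5z)y_n
  Hence R(z) = (1 + 4/5z)/(1 − 1/5z).

Need |R(x)|<1, x<0.
x=-0.66: |R|=0.4170
R=−1: 1+4/5x = −1+1/5x ⇒ -3/5x=2 ⇒ x=2/(-3/5)=-3.3333
Confirm numerically:
  x=-3.121: |R|=0.92156 <1
  x=-2.462: |R|=0.64969 <1
  x=-1.771: |R|=0.30778 <1
  x=-1.745: |R|=0.29355 <1
  x=-3.728: |R|=1.13566 >1
  x=-3.462: |R|=1.04562 >1
So |R|<1 on (-3.3333, 0).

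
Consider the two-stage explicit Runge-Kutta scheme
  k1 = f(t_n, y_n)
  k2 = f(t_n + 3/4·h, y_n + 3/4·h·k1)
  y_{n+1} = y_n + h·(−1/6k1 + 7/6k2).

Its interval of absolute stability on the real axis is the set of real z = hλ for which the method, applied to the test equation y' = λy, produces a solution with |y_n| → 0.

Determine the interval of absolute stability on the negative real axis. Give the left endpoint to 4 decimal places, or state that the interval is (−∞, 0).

With y'=λy (z=hλ):
  k1=λy_n ⇒ h·k1=z·y_n;  k2=λ(1+3/4z)y_n ⇒ h·k2=z(1+3/4z)y_n
  y_{n+1}/y_n = 1 − 1/6z + 7/6z(1+3/4z) = 1 + z + 7/8z²
  ⇒ R(z) = 1 + z + 7/8z².

Find x<0 with |R(x)|<1.
x=-1.72: |R|=1.8686
R=1: x+7/8x²=0 ⇒ x=−8/7=-1.1429; min R=1−1/(4·7/8)=0.7143>−1
Confirm numerically:
  x=-1.088: |R|=0.94778 <1
  x=-1.048: |R|=0.91302 <1
  x=-0.517: |R|=0.71688 <1
  x=-1.724: |R|=1.87665 >1
  x=-1.718: |R|=1.86458 >1
  x=-1.165: |R|=1.02257 >1
Interval (-1.1429, 0).

(-1.1429, 0).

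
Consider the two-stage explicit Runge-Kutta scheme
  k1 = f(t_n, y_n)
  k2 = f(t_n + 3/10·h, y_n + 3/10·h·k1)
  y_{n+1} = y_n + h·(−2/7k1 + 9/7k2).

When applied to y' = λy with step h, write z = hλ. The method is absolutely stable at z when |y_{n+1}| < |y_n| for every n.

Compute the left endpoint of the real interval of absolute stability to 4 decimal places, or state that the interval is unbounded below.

z* = -2.5926.

On y'=λy, z=hλ:
  k1=λy_n ⇒ h·k1=z·y_n;  k2=λ(1+3/10z)y_n ⇒ h·k2=z(1+3/10z)y_n
  y_{n+1}/y_n = 1 − 2/7z + 9/7z(1+3/10z) = 1 + z + 27/70z²
  so R(z) = 1 + z + 27/70z².

Find x<0 with |R(x)|<1.
x=-0.85: |R|=0.4287
R=1: x+27/70x²=0 ⇒ x=−70/27=-2.5926; min R=1−1/(4·27/70)=0.3519>−1
Confirm numerically:
  x=-2.095: |R|=0.59791 <1
  x=-1.983: |R|=0.53374 <1
  x=-1.285: |R|=0.35190 <1
  x=-2.983: |R|=1.44920 >1
  x=-2.774: |R|=1.19410 >1
Stable set (-2.5926, 0).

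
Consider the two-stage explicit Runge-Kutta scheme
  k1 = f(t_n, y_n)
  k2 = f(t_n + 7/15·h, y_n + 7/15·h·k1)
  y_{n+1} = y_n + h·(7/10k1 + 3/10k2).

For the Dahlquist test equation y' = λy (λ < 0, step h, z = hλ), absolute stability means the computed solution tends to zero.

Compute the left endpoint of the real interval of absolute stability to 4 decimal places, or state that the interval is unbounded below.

On y'=λy, z=hλ:
  k1=λy_n ⇒ h·k1=z·y_n;  k2=λ(1+7/15z)y_n ⇒ h·k2=z(1+7/15z)y_n
  y_{n+1}/y_n = 1 + 7/10z + 3/10z(1+7/15z) = 1 + z + 7/50z²
  Hence R(z) = 1 + z + 7/50z².

Solve |R(x)|<1 on ℝ⁻.
x=-0.59: |R|=0.4587
R=1: x+7/50x²=0 ⇒ x=−50/7=-7.1429; min R=1−1/(4·7/50)=-0.7857>−1
Confirm numerically:
  x=-6.544: |R|=0.45135 <1
  x=-5.862: |R|=0.05117 <1
  x=-4.031: |R|=0.75615 <1
  x=-7.433: |R|=1.30193 >1
  x=-7.217: |R|=1.07491 >1
  x=-7.182: |R|=1.03936 >1
So |R|<1 on (-7.1429, 0).

z* = -7.1429.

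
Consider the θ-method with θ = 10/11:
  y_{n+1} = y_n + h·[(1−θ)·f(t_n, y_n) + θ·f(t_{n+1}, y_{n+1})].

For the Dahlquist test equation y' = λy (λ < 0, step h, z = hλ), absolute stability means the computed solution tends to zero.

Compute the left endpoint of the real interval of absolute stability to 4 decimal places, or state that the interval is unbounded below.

Set f=λy, z=hλ:
  y_{n+1} = y_n + z·[1/11·y_n + 10/11·y_{n+1}] ⇒ (1 − 10/11z)y_{n+1} = (1 + 1/11z)y_n
  ⇒ R(z) = (1 + 1/11z)/(1 − 10/11z).

Solve |R(x)|<1 on ℝ⁻.
x=-0.58: |R|=0.6202
x=-2: |R|=0.2903
x=-10: |R|=0.0090
x=-100: |R|=0.0880
θ=10/11≥1/2 ⇒ |1+1/11x|<|1−10/11x| ∀x<0 ⇒ interval (−∞,0).

unbounded; (−∞, 0).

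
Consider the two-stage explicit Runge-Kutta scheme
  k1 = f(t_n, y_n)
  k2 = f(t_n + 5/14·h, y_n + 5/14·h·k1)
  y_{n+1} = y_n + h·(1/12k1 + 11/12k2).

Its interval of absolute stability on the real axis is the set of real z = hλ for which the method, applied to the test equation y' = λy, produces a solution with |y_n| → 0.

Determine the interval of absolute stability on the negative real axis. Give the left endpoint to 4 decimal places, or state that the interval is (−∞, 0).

(-3.0545, 0).

On y'=λy, z=hλ:
  k1=λy_n ⇒ h·k1=z·y_n;  k2=λ(1+5/14z)y_n ⇒ h·k2=z(1+5/14z)y_n
  y_{n+1}/y_n = 1 + 1/12z + 11/12z(1+5/14z) = 1 + z + 55/168z²
  so R(z) = 1 + z + 55/168z².

Need |R(x)|<1, x<0.
x=-0.9: |R|=0.3652
R=1: x+55/168x²=0 ⇒ x=−168/55=-3.0545; min R=1−1/(4·55/168)=0.2364>−1
Confirm numerically:
  x=-3.034: |R|=0.97959 <1
  x=-2.651: |R|=0.64977 <1
  x=-2.335: |R|=0.44995 <1
  x=-2.208: |R|=0.38807 <1
  x=-3.517: |R|=1.53247 >1
  x=-3.294: |R|=1.25823 >1
  x=-3.207: |R|=1.16006 >1
Stable set (-3.0545, 0).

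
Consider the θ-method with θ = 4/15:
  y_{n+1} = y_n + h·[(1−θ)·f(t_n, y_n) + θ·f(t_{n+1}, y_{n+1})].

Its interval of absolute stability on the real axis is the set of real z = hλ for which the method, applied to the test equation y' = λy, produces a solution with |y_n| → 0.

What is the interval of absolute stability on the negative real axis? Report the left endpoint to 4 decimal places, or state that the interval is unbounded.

(-4.2857, 0).

On y'=λy, z=hλ:
  y_{n+1} = y_n + z·[11/15·y_n + 4/15·y_{n+1}] ⇒ (1 − 4/15z)y_{n+1} = (1 + 11/15z)y_n
  so R(z) = (1 + 11/15z)/(1 − 4/15z).

Need |R(x)|<1, x<0.
x=-1.61: |R|=0.1264
R=−1: 1+11/15x = −1+4/15x ⇒ -7/15x=2 ⇒ x=2/(-7/15)=-4.2857
Confirm numerically:
  x=-3.829: |R|=0.89454 <1
  x=-3.128: |R|=0.70544 <1
  x=-2.106: |R|=0.34862 <1
  x=-1.836: |R|=0.23255 <1
  x=-4.425: |R|=1.02982 >1
  x=-4.353: |R|=1.01453 >1
So |R|<1 on (-4.2857, 0).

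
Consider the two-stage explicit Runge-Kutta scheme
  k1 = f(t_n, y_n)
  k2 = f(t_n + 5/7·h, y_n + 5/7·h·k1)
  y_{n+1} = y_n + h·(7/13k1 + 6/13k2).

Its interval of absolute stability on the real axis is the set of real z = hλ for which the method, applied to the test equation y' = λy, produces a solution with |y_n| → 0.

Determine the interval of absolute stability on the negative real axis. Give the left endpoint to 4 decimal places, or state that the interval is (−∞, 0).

z∈(-3.0333,0).

Test eqn y'=λy, z=hλ:
  k1=λy_n ⇒ h·k1=z·y_n;  k2=λ(1+5/7z)y_n ⇒ h·k2=z(1+5/7z)y_n
  y_{n+1}/y_n = 1 + 7/13z + 6/13z(1+5/7z) = 1 + z + 30/91z²
  so R(z) = 1 + z + 30/91z².

Find x<0 with |R(x)|<1.
x=-0.37: |R|=0.6751
R=1: x+30/91x²=0 ⇒ x=−91/30=-3.0333; min R=1−1/(4·30/91)=0.2417>−1
Confirm numerically:
  x=-2.396: |R|=0.49658 <1
  x=-1.797: |R|=0.26757 <1
  x=-1.583: |R|=0.24312 <1
  x=-3.631: |R|=1.71543 >1
  x=-3.487: |R|=1.52152 >1
Stable set (-3.0333, 0).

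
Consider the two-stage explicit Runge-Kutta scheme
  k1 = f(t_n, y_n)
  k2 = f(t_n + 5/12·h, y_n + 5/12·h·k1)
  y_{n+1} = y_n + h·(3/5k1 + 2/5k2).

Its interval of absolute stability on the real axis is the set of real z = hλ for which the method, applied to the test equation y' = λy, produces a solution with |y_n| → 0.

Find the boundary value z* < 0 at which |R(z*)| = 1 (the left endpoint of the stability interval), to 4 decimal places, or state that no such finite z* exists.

left endpoint -6.0000.

On y'=λy, z=hλ:
  k1=λy_n ⇒ h·k1=z·y_n;  k2=λ(1+5/12z)y_n ⇒ h·k2=z(1+5/12z)y_n
  y_{n+1}/y_n = 1 + 3/5z + 2/5z(1+5/12z) = 1 + z + 1/6z²
  R(z) = 1 + z + 1/6z².

Need |R(x)|<1, x<0.
x=-0.47: |R|=0.5668
R=1: x+1/6x²=0 ⇒ x=−6=-6.0000; min R=1−1/(4·1/6)=-0.5000>−1
Confirm numerically:
  x=-5.860: |R|=0.86327 <1
  x=-4.704: |R|=0.01606 <1
  x=-3.855: |R|=0.37816 <1
  x=-2.450: |R|=0.44958 <1
  x=-6.515: |R|=1.55920 >1
  x=-6.461: |R|=1.49642 >1
  x=-6.222: |R|=1.23021 >1
So |R|<1 on (-6.0000, 0).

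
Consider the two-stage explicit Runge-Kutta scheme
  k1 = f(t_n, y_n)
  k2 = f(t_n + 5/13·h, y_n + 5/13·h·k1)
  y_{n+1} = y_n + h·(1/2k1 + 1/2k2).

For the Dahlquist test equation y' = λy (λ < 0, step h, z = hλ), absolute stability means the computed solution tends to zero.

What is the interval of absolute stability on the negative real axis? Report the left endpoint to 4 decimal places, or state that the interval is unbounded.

z∈(-5.2000,0).

Test eqn y'=λy, z=hλ:
  k1=λy_n ⇒ h·k1=z·y_n;  k2=λ(1+5/13z)y_n ⇒ h·k2=z(1+5/13z)y_n
  y_{n+1}/y_n = 1 + 1/2z + 1/2z(1+5/13z) = 1 + z + 5/26z²
  Hence R(z) = 1 + z + 5/26z².

Boundary: |R(x)|=1, x<0.
x=-0.8: |R|=0.3231
R=1: x+5/26x²=0 ⇒ x=−26/5=-5.2000; min R=1−1/(4·5/26)=-0.3000>−1
Confirm numerically:
  x=-4.744: |R|=0.58399 <1
  x=-2.962: |R|=0.27480 <1
  x=-2.709: |R|=0.29772 <1
  x=-5.740: |R|=1.59608 >1
  x=-5.325: |R|=1.12800 >1
Stable set (-5.2000, 0).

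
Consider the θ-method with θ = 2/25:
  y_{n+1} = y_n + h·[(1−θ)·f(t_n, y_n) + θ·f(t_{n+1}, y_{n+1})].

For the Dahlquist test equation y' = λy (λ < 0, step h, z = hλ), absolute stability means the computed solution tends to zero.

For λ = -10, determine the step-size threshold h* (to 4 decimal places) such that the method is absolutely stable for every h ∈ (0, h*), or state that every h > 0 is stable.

(-2.3810,0); λ=-10 ⇒ h* = (50/21)/10 = 0.2381.

Set f=λy, z=hλ:
  y_{n+1} = y_n + z·[23/25·y_n + 2/25·y_{n+1}] ⇒ (1 − 2/25z)y_{n+1} = (1 + 23/25z)y_n
  ⇒ R(z) = (1 + 23/25z)/(1 − 2/25z).

Solve |R(x)|<1 on ℝ⁻.
x=-0.58: |R|=0.4457
R=−1: 1+23/25x = −1+2/25x ⇒ -21/25x=2 ⇒ x=2/(-21/25)=-2.3810
Confirm numerically:
  x=-1.829: |R|=0.59554 <1
  x=-1.747: |R|=0.53278 <1
  x=-1.099: |R|=0.01018 <1
  x=-2.718: |R|=1.23255 >1
  x=-2.462: |R|=1.05688 >1
Stable set (-2.3810, 0).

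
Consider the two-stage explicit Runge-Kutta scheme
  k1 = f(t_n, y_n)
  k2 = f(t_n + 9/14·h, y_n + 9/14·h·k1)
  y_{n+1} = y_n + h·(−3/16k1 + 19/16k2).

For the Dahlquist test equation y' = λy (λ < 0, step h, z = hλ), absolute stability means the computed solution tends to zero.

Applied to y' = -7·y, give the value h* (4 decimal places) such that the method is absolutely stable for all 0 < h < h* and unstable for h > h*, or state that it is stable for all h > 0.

(-1.3099,0); λ=-7 ⇒ h* = (224/171)/7 = 0.1871.

Test eqn y'=λy, z=hλ:
  k1=λy_n ⇒ h·k1=z·y_n;  k2=λ(1+9/14z)y_n ⇒ h·k2=z(1+9/14z)y_n
  y_{n+1}/y_n = 1 − 3/16z + 19/16z(1+9/14z) = 1 + z + 171/224z²
  Hence R(z) = 1 + z + 171/224z².

Solve |R(x)|<1 on ℝ⁻.
x=-1.47: |R|=1.1796
R=1: x+171/224x²=0 ⇒ x=−224/171=-1.3099; min R=1−1/(4·171/224)=0.6725>−1
Confirm numerically:
  x=-0.859: |R|=0.70429 <1
  x=-0.703: |R|=0.67428 <1
  x=-0.648: |R|=0.67255 <1
  x=-1.651: |R|=1.42986 >1
  x=-1.481: |R|=1.19340 >1
Stable set (-1.3099, 0).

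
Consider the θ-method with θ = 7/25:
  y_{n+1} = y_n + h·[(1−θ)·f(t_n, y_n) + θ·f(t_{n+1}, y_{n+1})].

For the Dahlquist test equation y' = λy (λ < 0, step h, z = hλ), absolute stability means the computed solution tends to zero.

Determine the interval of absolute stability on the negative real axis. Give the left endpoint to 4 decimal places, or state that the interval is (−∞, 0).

On y'=λy, z=hλ:
  y_{n+1} = y_n + z·[18/25·y_n + 7/25·y_{n+1}] ⇒ (1 − 7/25z)y_{n+1} = (1 + 18/25z)y_n
  ⇒ R(z) = (1 + 18/25z)/(1 − 7/25z).

Find x<0 with |R(x)|<1.
x=-0.89: |R|=0.2875
R=−1: 1+18/25x = −1+7/25x ⇒ -11/25x=2 ⇒ x=2/(-11/25)=-4.5455
Confirm numerically:
  x=-3.740: |R|=0.82689 <1
  x=-2.816: |R|=0.57452 <1
  x=-2.797: |R|=0.56856 <1
  x=-4.854: |R|=1.05755 >1
  x=-4.812: |R|=1.04996 >1
  x=-4.649: |R|=1.01979 >1
Interval (-4.5455, 0).

(-4.5455, 0).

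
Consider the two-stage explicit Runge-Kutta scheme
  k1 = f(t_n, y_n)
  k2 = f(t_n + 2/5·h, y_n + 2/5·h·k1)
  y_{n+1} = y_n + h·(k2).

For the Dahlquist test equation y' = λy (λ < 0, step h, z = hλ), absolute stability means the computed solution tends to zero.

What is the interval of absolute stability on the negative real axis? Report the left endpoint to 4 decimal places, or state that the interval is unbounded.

With y'=λy (z=hλ):
  k1=λy_n ⇒ h·k1=z·y_n;  k2=λ(1+2/5z)y_n ⇒ h·k2=z(1+2/5z)y_n
  y_{n+1}/y_n = 1 + z(1+2/5z) = 1 + z + 2/5z²
  so R(z) = 1 + z + 2/5z².

Boundary: |R(x)|=1, x<0.
x=-1.2: |R|=0.3760
R=1: x+2/5x²=0 ⇒ x=−5/2=-2.5000; min R=1−1/(4·2/5)=0.3750>−1
Confirm numerically:
  x=-2.431: |R|=0.93290 <1
  x=-1.795: |R|=0.49381 <1
  x=-1.206: |R|=0.37577 <1
  x=-2.963: |R|=1.54875 >1
  x=-2.850: |R|=1.39900 >1
  x=-2.668: |R|=1.17929 >1
So |R|<1 on (-2.5000, 0).

z∈(-2.5000,0).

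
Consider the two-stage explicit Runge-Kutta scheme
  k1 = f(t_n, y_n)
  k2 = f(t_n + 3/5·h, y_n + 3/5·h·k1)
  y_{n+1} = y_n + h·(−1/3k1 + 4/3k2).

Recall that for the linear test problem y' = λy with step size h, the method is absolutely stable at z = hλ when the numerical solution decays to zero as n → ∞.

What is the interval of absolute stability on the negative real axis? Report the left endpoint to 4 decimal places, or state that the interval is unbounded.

With y'=λy (z=hλ):
  k1=λy_n ⇒ h·k1=z·y_n;  k2=λ(1+3/5z)y_n ⇒ h·k2=z(1+3/5z)y_n
  y_{n+1}/y_n = 1 − 1/3z + 4/3z(1+3/5z) = 1 + z + 4/5z²
  Hence R(z) = 1 + z + 4/5z².

Need |R(x)|<1, x<0.
x=-1.56: |R|=1.3869
R=1: x+4/5x²=0 ⇒ x=−5/4=-1.2500; min R=1−1/(4·4/5)=0.6875>−1
Confirm numerically:
  x=-1.169: |R|=0.92425 <1
  x=-1.025: |R|=0.81550 <1
  x=-0.983: |R|=0.79003 <1
  x=-1.578: |R|=1.41407 >1
  x=-1.531: |R|=1.34417 >1
  x=-1.332: |R|=1.08738 >1
Interval (-1.2500, 0).

z∈(-1.2500,0).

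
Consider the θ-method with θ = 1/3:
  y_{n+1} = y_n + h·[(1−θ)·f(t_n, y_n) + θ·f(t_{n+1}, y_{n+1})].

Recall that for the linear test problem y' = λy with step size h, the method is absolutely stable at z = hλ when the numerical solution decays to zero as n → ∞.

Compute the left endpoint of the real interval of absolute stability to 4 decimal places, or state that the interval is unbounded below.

left endpoint -6.0000.

Test eqn y'=λy, z=hλ:
  y_{n+1} = y_n + z·[2/3·y_n + 1/3·y_{n+1}] ⇒ (1 − 1/3z)y_{n+1} = (1 + 2/3z)y_n
  so R(z) = (1 + 2/3z)/(1 − 1/3z).

Boundary: |R(x)|=1, x<0.
x=-0.9: |R|=0.3077
R=−1: 1+2/3x = −1+1/3x ⇒ -1/3x=2 ⇒ x=2/(-1/3)=-6.0000
Confirm numerically:
  x=-5.948: |R|=0.99419 <1
  x=-5.080: |R|=0.88614 <1
  x=-2.473: |R|=0.35556 <1
  x=-6.437: |R|=1.04631 >1
  x=-6.294: |R|=1.03163 >1
Interval (-6.0000, 0).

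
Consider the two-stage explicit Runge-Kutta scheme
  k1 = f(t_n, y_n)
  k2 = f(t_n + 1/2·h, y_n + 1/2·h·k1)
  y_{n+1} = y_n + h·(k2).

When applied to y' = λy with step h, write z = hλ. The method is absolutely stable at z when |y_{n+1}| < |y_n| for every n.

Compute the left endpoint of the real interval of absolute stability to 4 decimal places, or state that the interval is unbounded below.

Set f=λy, z=hλ:
  k1=λy_n ⇒ h·k1=z·y_n;  k2=λ(1+1/2z)y_n ⇒ h·k2=z(1+1/2z)y_n
  y_{n+1}/y_n = 1 + z(1+1/2z) = 1 + z + 1/2z²
  so R(z) = 1 + z + 1/2z².

Need |R(x)|<1, x<0.
x=-0.31: |R|=0.7380
R=1: x+1/2x²=0 ⇒ x=−2=-2.0000; min R=1−1/(4·1/2)=0.5000>−1
Confirm numerically:
  x=-1.937: |R|=0.93898 <1
  x=-1.897: |R|=0.90230 <1
  x=-1.693: |R|=0.74012 <1
  x=-0.801: |R|=0.51980 <1
  x=-2.447: |R|=1.54690 >1
  x=-2.323: |R|=1.37516 >1
So |R|<1 on (-2.0000, 0).

z* = -2.0000.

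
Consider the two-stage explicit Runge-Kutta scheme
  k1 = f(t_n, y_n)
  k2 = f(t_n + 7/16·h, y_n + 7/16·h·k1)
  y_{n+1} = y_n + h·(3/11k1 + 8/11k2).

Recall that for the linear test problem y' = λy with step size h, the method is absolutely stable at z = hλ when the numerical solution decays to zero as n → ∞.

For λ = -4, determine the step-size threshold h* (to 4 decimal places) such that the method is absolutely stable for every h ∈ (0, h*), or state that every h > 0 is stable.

Set f=λy, z=hλ:
  k1=λy_n ⇒ h·k1=z·y_n;  k2=λ(1+7/16z)y_n ⇒ h·k2=z(1+7/16z)y_n
  y_{n+1}/y_n = 1 + 3/11z + 8/11z(1+7/16z) = 1 + z + 7/22z²
  Hence R(z) = 1 + z + 7/22z².

Boundary: |R(x)|=1, x<0.
x=-1.27: |R|=0.2432
R=1: x+7/22x²=0 ⇒ x=−22/7=-3.1429; min R=1−1/(4·7/22)=0.2143>−1
Confirm numerically:
  x=-2.623: |R|=0.56613 <1
  x=-2.470: |R|=0.47120 <1
  x=-2.360: |R|=0.41215 <1
  x=-1.316: |R|=0.23505 <1
  x=-3.662: |R|=1.60490 >1
  x=-3.484: |R|=1.37817 >1
So |R|<1 on (-3.1429, 0).

(-3.1429,0); λ=-4 ⇒ h* = (22/7)/4 = 0.7857.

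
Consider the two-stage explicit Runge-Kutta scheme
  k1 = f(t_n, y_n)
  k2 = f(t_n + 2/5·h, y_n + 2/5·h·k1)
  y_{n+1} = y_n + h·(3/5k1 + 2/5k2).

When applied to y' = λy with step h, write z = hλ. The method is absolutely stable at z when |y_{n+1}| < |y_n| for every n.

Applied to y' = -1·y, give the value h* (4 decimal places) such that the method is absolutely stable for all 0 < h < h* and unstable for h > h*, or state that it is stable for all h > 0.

Test eqn y'=λy, z=hλ:
  k1=λy_n ⇒ h·k1=z·y_n;  k2=λ(1+2/5z)y_n ⇒ h·k2=z(1+2/5z)y_n
  y_{n+1}/y_n = 1 + 3/5z + 2/5z(1+2/5z) = 1 + z + 4/25z²
  R(z) = 1 + z + 4/25z².

Boundary: |R(x)|=1, x<0.
x=-1.29: |R|=0.0237
R=1: x+4/25x²=0 ⇒ x=−25/4=-6.2500; min R=1−1/(4·4/25)=-0.5625>−1
Confirm numerically:
  x=-6.063: |R|=0.81860 <1
  x=-5.926: |R|=0.69280 <1
  x=-5.085: |R|=0.05216 <1
  x=-6.731: |R|=1.51802 >1
  x=-6.712: |R|=1.49615 >1
  x=-6.302: |R|=1.05243 >1
So |R|<1 on (-6.2500, 0).

(-6.2500,0); λ=-1 ⇒ h* = (25/4)/1 = 6.2500.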